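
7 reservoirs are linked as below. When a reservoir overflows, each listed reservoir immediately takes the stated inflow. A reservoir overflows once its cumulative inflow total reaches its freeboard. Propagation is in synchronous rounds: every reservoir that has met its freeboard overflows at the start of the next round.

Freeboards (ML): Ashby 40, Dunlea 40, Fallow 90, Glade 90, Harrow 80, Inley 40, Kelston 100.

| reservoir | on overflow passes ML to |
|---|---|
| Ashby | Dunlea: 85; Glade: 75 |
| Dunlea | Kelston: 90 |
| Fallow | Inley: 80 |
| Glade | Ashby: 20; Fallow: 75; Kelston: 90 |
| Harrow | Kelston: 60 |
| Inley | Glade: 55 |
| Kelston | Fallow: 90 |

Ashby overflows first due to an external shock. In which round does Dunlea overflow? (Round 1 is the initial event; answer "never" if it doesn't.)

2

Round 1 — Ashby overflows (initial).
  Dunlea: +85 → 85 ≥ 40
  Glade: +75 → 75 < 90
Round 2 — Dunlea overflows.
  Kelston: +90 → 90 < 100
No further overflows.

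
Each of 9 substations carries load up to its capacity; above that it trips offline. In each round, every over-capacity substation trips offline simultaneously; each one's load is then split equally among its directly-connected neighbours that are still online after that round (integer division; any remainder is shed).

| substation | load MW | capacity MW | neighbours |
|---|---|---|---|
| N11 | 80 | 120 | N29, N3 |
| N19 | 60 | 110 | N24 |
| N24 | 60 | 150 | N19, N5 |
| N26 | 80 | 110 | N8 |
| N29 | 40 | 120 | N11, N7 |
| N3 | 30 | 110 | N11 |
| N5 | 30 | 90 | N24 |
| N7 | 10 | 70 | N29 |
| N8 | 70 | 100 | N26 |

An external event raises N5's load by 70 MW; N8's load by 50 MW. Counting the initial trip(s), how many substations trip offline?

5

Round 1 — N5 at 100 > 90; N8 at 120 > 100. N5, N8 trip offline.
  N5 sheds 100 MW to N24: 100 each.
    N24: 60+100 = 160 > 150
  N8 sheds 120 MW to N26: 120 each.
    N26: 80+120 = 200 > 110
Round 2 — N24, N26 trip offline.
  N24 sheds 160 MW to N19: 160 each.
    N19: 60+160 = 220 > 110
  N26 sheds 200 MW: no online neighbours, lost.
Round 3 — N19 trips offline.
  N19 sheds 220 MW: no online neighbours, lost.
No further trips.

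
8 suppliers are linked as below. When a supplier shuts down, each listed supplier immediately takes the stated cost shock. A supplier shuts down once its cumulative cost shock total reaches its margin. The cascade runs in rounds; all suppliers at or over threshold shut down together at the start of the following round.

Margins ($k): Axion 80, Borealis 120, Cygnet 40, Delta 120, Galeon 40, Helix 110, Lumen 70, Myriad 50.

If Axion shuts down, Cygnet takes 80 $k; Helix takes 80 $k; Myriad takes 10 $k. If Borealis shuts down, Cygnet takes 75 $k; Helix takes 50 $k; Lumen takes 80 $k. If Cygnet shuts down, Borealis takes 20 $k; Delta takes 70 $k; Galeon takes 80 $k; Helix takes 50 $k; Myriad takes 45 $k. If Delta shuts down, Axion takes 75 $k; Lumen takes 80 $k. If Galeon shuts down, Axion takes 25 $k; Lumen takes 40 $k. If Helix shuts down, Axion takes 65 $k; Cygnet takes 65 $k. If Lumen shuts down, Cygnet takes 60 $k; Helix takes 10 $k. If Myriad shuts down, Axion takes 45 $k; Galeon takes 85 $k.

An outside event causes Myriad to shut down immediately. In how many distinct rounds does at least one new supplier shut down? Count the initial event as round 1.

Round 1 — Myriad shuts down (initial).
  Axion: +45 → 45 < 80
  Galeon: +85 → 85 ≥ 40
Round 2 — Galeon shuts down.
  Axion: +25 → 70 < 80
  Lumen: +40 → 40 < 70
No further shutdowns.

2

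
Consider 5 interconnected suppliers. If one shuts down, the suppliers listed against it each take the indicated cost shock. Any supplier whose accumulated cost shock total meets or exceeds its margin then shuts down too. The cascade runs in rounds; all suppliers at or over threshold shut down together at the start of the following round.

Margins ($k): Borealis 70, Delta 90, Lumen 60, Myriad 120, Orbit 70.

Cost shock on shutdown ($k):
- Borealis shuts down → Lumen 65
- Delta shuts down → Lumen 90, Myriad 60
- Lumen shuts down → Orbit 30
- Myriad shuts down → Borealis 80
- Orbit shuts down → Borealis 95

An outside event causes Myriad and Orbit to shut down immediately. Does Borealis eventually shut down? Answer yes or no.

yes

Round 1 — Myriad, Orbit shut down (initial).
  Borealis: +80+95 → 175 ≥ 70
Round 2 — Borealis shuts down.
  Lumen: +65 → 65 ≥ 60
Round 3 — Lumen shuts down.
No further shutdowns.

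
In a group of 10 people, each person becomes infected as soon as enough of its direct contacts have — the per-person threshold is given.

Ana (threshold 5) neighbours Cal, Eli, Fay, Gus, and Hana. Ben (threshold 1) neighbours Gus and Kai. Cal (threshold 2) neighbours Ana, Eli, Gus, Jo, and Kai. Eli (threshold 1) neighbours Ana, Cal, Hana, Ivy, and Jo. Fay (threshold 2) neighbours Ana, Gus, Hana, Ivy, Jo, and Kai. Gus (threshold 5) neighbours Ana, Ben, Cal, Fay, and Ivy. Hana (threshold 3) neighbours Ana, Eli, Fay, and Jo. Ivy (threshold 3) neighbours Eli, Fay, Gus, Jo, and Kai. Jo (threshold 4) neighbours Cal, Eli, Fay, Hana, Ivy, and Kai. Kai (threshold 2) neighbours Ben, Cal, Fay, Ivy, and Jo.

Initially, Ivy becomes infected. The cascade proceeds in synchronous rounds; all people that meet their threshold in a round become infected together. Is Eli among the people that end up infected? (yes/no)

yes

Round 1 — Ivy becomes infected (initial).
Round 2 — checking thresholds:
  Eli: 1 of 5 neighbours ≥ 1, becomes infected.
  Fay: 1 of 6 neighbours < 2, below threshold.
  Gus: 1 of 5 neighbours < 5, below threshold.
  Jo: 1 of 6 neighbours < 4, below threshold.
  Kai: 1 of 5 neighbours < 2, below threshold.
Round 3 — no new infections; cascade stops.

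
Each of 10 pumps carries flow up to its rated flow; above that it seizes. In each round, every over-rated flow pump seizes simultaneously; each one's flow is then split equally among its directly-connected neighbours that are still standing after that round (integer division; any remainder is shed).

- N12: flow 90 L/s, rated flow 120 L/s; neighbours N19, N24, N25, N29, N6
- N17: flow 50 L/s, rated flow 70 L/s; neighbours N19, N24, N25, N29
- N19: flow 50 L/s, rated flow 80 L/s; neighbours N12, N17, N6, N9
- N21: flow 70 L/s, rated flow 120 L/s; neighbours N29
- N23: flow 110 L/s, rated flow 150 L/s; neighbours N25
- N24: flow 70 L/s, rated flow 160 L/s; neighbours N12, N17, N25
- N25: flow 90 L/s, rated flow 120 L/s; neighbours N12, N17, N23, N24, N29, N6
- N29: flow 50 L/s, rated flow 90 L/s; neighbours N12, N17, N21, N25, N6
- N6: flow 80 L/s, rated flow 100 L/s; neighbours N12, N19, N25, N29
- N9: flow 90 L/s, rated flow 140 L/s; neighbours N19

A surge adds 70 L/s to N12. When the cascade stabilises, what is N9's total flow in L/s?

131

Round 1 — N12 at 160 > 120. N12 seizes.
  N12 sheds 160 L/s to N19, N24, N25, N29, N6: 32 each.
    N19: 50+32 = 82 > 80
    N24: 70+32 = 102 ≤ 160
    N25: 90+32 = 122 > 120
    N29: 50+32 = 82 ≤ 90
    N6: 80+32 = 112 > 100
Round 2 — N19, N25, N6 seize.
  N19 sheds 82 L/s to N17, N9: 41 each.
    N17: 50+41 = 91 > 70
    N9: 90+41 = 131 ≤ 140
  N25 sheds 122 L/s to N17, N23, N24, N29: 30 each (2 lost).
    N17: 91+30 = 121 > 70
    N23: 110+30 = 140 ≤ 150
    N24: 102+30 = 132 ≤ 160
    N29: 82+30 = 112 > 90
  N6 sheds 112 L/s to N29: 112 each.
    N29: 112+112 = 224 > 90
Round 3 — N17, N29 seize.
  N17 sheds 121 L/s to N24: 121 each.
    N24: 132+121 = 253 > 160
  N29 sheds 224 L/s to N21: 224 each.
    N21: 70+224 = 294 > 120
Round 4 — N21, N24 seize.
  N21 sheds 294 L/s: no online neighbours, lost.
  N24 sheds 253 L/s: no online neighbours, lost.
No further seizures.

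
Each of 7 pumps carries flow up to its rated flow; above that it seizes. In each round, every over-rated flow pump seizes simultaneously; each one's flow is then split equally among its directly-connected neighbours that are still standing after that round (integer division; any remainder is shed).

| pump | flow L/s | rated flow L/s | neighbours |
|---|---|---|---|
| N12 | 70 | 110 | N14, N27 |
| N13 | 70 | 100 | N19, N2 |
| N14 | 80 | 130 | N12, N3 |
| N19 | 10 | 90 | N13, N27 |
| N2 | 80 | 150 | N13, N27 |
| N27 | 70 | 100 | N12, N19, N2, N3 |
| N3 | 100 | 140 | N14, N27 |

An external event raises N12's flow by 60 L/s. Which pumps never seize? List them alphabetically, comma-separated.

Round 1 — N12 at 130 > 110. N12 seizes.
  N12 sheds 130 L/s to N14, N27: 65 each.
    N14: 80+65 = 145 > 130
    N27: 70+65 = 135 > 100
Round 2 — N14, N27 seize.
  N14 sheds 145 L/s to N3: 145 each.
    N3: 100+145 = 245 > 140
  N27 sheds 135 L/s to N19, N2, N3: 45 each.
    N19: 10+45 = 55 ≤ 90
    N2: 80+45 = 125 ≤ 150
    N3: 245+45 = 290 > 140
Round 3 — N3 seizes.
  N3 sheds 290 L/s: no online neighbours, lost.
No further seizures.

N13, N19, N2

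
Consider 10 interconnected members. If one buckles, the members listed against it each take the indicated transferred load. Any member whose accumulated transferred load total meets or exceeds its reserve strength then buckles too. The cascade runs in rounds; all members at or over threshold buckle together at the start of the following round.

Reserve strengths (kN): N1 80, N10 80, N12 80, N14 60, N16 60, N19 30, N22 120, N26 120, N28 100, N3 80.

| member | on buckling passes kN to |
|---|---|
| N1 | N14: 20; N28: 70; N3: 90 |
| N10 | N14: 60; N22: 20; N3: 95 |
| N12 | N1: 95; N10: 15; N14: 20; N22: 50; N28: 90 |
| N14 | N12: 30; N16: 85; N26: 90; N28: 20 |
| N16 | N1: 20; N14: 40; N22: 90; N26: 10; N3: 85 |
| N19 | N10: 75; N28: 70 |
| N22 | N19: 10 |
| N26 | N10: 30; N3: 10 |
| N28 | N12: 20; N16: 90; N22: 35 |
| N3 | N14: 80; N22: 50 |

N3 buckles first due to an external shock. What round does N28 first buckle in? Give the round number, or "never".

never

Round 1 — N3 buckles (initial).
  N14: +80 → 80 ≥ 60
  N22: +50 → 50 < 120
Round 2 — N14 buckles.
  N12: +30 → 30 < 80
  N16: +85 → 85 ≥ 60
  N26: +90 → 90 < 120
  N28: +20 → 20 < 100
Round 3 — N16 buckles.
  N1: +20 → 20 < 80
  N22: +90 → 140 ≥ 120
  N26: +10 → 100 < 120
Round 4 — N22 buckles.
  N19: +10 → 10 < 30
No further bucklings.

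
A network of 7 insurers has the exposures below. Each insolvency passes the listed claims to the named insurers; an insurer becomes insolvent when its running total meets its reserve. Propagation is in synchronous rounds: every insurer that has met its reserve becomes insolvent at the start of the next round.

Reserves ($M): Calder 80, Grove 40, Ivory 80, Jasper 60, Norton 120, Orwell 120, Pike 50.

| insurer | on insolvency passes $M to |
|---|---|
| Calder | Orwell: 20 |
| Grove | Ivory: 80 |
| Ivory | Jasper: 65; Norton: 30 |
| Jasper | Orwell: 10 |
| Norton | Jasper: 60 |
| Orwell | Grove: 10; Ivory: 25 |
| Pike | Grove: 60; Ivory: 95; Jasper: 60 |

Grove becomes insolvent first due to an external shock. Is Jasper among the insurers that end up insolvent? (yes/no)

Round 1 — Grove becomes insolvent (initial).
  Ivory: +80 → 80 ≥ 80
Round 2 — Ivory becomes insolvent.
  Jasper: +65 → 65 ≥ 60
  Norton: +30 → 30 < 120
Round 3 — Jasper becomes insolvent.
  Orwell: +10 → 10 < 120
No further insolvencies.

yes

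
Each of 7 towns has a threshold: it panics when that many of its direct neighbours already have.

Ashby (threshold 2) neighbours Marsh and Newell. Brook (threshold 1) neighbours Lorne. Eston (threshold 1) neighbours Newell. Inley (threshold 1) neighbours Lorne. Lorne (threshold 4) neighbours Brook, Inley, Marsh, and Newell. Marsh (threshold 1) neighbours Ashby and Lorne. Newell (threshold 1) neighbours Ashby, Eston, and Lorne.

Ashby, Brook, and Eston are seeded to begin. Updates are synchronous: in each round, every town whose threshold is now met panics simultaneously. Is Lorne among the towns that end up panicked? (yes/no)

no

Round 1 — Ashby, Brook, Eston panic (initial).
Round 2 — checking thresholds:
  Lorne: 1 of 4 neighbours < 4, below threshold.
  Marsh: 1 of 2 neighbours ≥ 1, panics.
  Newell: 2 of 3 neighbours ≥ 1, panics.
Round 3 — no new panics; cascade stops.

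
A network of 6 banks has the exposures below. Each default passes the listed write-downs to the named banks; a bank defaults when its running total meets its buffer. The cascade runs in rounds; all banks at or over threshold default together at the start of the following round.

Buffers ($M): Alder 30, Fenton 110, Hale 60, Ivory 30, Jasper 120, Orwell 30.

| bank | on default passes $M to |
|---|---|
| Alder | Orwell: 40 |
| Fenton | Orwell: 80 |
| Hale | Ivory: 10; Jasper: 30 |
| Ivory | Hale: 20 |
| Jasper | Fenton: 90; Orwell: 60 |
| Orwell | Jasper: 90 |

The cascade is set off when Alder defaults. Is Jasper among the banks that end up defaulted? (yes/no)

no

Round 1 — Alder defaults (initial).
  Orwell: +40 → 40 ≥ 30
Round 2 — Orwell defaults.
  Jasper: +90 → 90 < 120
No further defaults.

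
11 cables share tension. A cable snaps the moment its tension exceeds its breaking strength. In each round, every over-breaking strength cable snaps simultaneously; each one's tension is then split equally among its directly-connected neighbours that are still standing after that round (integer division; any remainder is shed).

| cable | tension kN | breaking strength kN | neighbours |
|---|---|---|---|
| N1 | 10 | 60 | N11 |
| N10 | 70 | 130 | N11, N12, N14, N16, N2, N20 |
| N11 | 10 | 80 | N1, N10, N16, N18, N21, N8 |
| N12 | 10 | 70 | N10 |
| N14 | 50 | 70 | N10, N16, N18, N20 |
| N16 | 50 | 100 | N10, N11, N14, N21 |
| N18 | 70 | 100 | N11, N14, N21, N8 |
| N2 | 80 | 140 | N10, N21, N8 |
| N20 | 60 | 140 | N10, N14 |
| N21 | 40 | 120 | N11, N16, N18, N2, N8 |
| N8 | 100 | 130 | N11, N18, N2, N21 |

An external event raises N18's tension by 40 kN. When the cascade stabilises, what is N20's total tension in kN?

Round 1 — N18 at 110 > 100. N18 snaps.
  N18 sheds 110 kN to N11, N14, N21, N8: 27 each (2 lost).
    N11: 10+27 = 37 ≤ 80
    N14: 50+27 = 77 > 70
    N21: 40+27 = 67 ≤ 120
    N8: 100+27 = 127 ≤ 130
Round 2 — N14 snaps.
  N14 sheds 77 kN to N10, N16, N20: 25 each (2 lost).
    N10: 70+25 = 95 ≤ 130
    N16: 50+25 = 75 ≤ 100
    N20: 60+25 = 85 ≤ 140
No further breaks.

85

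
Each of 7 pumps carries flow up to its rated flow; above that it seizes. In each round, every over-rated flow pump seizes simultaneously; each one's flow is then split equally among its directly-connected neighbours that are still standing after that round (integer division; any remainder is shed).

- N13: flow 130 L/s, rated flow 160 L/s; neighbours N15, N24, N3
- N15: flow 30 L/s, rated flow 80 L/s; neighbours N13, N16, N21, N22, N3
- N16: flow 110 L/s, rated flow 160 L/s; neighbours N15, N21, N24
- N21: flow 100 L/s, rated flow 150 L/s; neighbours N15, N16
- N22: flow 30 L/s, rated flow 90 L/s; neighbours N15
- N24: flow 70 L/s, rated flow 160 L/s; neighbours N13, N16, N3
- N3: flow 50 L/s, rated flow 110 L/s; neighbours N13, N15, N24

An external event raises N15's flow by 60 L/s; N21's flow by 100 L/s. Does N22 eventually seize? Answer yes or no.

Round 1 — N15 at 90 > 80; N21 at 200 > 150. N15, N21 seize.
  N15 sheds 90 L/s to N13, N16, N22, N3: 22 each (2 lost).
    N13: 130+22 = 152 ≤ 160
    N16: 110+22 = 132 ≤ 160
    N22: 30+22 = 52 ≤ 90
    N3: 50+22 = 72 ≤ 110
  N21 sheds 200 L/s to N16: 200 each.
    N16: 132+200 = 332 > 160
Round 2 — N16 seizes.
  N16 sheds 332 L/s to N24: 332 each.
    N24: 70+332 = 402 > 160
Round 3 — N24 seizes.
  N24 sheds 402 L/s to N13, N3: 201 each.
    N13: 152+201 = 353 > 160
    N3: 72+201 = 273 > 110
Round 4 — N13, N3 seize.
  N13 sheds 353 L/s: no online neighbours, lost.
  N3 sheds 273 L/s: no online neighbours, lost.
No further seizures.

no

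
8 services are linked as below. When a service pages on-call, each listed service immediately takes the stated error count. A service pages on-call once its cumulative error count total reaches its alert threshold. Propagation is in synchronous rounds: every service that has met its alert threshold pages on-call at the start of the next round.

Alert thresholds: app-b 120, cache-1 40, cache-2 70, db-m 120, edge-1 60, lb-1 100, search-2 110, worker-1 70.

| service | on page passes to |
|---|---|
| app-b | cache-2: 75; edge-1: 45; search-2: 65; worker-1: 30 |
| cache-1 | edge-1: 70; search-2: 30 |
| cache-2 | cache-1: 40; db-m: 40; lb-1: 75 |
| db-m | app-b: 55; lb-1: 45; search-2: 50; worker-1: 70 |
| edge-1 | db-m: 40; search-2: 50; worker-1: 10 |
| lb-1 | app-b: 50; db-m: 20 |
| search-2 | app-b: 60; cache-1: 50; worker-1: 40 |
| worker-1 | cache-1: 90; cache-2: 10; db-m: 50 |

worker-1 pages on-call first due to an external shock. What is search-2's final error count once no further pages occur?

80

Round 1 — worker-1 pages on-call (initial).
  cache-1: +90 → 90 ≥ 40
  cache-2: +10 → 10 < 70
  db-m: +50 → 50 < 120
Round 2 — cache-1 pages on-call.
  edge-1: +70 → 70 ≥ 60
  search-2: +30 → 30 < 110
Round 3 — edge-1 pages on-call.
  db-m: +40 → 90 < 120
  search-2: +50 → 80 < 110
No further pages.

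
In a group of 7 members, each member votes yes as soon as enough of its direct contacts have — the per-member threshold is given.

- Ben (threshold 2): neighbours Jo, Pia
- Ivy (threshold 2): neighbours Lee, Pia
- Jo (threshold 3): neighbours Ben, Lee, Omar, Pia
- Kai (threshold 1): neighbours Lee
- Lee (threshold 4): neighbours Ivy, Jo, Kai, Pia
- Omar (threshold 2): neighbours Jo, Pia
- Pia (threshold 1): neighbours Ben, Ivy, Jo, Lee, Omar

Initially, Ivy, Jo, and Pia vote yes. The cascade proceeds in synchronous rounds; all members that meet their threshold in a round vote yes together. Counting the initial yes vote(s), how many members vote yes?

5

Round 1 — Ivy, Jo, Pia vote yes (initial).
Round 2 — checking thresholds:
  Ben: 2 of 2 neighbours ≥ 2, votes yes.
  Lee: 3 of 4 neighbours < 4, holds.
  Omar: 2 of 2 neighbours ≥ 2, votes yes.
Round 3 — no new yes votes; cascade stops.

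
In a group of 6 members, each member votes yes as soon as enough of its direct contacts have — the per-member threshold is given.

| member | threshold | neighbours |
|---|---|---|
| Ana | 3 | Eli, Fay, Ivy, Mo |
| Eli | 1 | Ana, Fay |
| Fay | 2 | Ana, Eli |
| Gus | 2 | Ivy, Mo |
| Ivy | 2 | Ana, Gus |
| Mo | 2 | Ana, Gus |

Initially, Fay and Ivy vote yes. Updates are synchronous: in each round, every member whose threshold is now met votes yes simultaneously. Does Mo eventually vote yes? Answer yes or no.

no

Round 1 — Fay, Ivy vote yes (initial).
Round 2 — checking thresholds:
  Ana: 2 of 4 neighbours < 3, below threshold.
  Eli: 1 of 2 neighbours ≥ 1, votes yes.
  Gus: 1 of 2 neighbours < 2, below threshold.
Round 3 — checking thresholds:
  Ana: 3 of 4 neighbours ≥ 3, votes yes.
  Gus: 1 of 2 neighbours < 2, below threshold.
Round 4 — no new yes votes; cascade stops.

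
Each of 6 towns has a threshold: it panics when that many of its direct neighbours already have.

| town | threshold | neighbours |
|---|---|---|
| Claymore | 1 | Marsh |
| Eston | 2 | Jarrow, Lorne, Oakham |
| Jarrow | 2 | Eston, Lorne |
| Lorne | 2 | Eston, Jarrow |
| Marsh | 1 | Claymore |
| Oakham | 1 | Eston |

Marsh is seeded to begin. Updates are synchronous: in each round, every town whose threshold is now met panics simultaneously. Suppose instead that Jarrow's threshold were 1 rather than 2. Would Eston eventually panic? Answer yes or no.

With Jarrow's threshold at 1:
Round 1 — Marsh panics (initial).
Round 2 — checking thresholds:
  Claymore: 1 of 1 neighbours ≥ 1, panics.
Round 3 — no new panics; cascade stops.

no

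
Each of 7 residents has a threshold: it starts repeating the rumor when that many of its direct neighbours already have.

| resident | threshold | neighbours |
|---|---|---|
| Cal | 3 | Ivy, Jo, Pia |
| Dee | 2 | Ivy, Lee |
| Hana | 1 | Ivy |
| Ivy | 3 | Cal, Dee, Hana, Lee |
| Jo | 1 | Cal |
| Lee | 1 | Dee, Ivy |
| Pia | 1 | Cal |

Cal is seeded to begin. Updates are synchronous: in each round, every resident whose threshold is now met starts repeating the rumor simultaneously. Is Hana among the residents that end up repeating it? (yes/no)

no

Round 1 — Cal starts repeating the rumor (initial).
Round 2 — checking thresholds:
  Ivy: 1 of 4 neighbours < 3, not yet.
  Jo: 1 of 1 neighbours ≥ 1, starts repeating the rumor.
  Pia: 1 of 1 neighbours ≥ 1, starts repeating the rumor.
Round 3 — no new spreads; cascade stops.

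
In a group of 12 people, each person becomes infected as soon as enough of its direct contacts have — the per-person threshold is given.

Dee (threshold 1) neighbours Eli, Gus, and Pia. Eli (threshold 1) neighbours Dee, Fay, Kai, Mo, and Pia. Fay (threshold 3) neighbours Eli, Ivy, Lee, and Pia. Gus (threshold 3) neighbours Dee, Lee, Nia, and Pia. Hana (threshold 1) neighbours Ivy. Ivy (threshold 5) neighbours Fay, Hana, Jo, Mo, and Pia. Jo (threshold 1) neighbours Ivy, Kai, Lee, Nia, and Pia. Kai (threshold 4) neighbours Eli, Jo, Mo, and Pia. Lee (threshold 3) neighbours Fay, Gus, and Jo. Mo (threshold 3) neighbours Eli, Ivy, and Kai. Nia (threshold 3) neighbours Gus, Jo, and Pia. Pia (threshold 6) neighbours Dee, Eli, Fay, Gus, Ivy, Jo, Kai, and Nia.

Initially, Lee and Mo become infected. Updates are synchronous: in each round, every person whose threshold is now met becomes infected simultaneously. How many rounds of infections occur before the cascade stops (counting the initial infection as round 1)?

3

Round 1 — Lee, Mo become infected (initial).
Round 2 — checking thresholds:
  Eli: 1 of 5 neighbours ≥ 1, becomes infected.
  Fay: 1 of 4 neighbours < 3, not yet.
  Gus: 1 of 4 neighbours < 3, not yet.
  Ivy: 1 of 5 neighbours < 5, not yet.
  Jo: 1 of 5 neighbours ≥ 1, becomes infected.
  Kai: 1 of 4 neighbours < 4, not yet.
Round 3 — checking thresholds:
  Dee: 1 of 3 neighbours ≥ 1, becomes infected.
  Fay: 2 of 4 neighbours < 3, not yet.
  Gus: 1 of 4 neighbours < 3, not yet.
  Ivy: 2 of 5 neighbours < 5, not yet.
  Kai: 3 of 4 neighbours < 4, not yet.
  Nia: 1 of 3 neighbours < 3, not yet.
  Pia: 2 of 8 neighbours < 6, not yet.
Round 4 — no new infections; cascade stops.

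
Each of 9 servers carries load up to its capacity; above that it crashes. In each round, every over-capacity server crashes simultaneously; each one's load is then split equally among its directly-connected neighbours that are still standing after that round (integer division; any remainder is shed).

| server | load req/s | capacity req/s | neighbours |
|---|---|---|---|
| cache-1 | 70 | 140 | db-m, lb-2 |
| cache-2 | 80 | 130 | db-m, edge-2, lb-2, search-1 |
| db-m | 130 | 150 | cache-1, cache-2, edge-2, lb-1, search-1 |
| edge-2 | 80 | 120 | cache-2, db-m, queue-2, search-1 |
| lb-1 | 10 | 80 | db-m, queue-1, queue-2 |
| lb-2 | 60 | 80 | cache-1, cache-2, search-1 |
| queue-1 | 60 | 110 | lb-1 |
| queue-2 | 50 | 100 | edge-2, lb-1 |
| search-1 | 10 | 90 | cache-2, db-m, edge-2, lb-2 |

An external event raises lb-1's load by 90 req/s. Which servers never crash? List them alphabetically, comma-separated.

Round 1 — lb-1 at 100 > 80. lb-1 crashes.
  lb-1 sheds 100 req/s to db-m, queue-1, queue-2: 33 each (1 lost).
    db-m: 130+33 = 163 > 150
    queue-1: 60+33 = 93 ≤ 110
    queue-2: 50+33 = 83 ≤ 100
Round 2 — db-m crashes.
  db-m sheds 163 req/s to cache-1, cache-2, edge-2, search-1: 40 each (3 lost).
    cache-1: 70+40 = 110 ≤ 140
    cache-2: 80+40 = 120 ≤ 130
    edge-2: 80+40 = 120 ≤ 120
    search-1: 10+40 = 50 ≤ 90
No further crashes.

cache-1, cache-2, edge-2, lb-2, queue-1, queue-2, search-1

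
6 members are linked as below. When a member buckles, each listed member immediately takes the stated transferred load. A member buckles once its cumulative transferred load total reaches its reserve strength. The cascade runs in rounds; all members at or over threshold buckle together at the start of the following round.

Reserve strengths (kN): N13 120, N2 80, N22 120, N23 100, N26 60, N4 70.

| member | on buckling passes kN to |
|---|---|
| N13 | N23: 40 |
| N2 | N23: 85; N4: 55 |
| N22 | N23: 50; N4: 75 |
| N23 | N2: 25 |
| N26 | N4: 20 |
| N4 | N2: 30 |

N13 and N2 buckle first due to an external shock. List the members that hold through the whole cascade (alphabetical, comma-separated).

Round 1 — N13, N2 buckle (initial).
  N23: +40+85 → 125 ≥ 100
  N4: +55 → 55 < 70
Round 2 — N23 buckles.
No further bucklings.

N22, N26, N4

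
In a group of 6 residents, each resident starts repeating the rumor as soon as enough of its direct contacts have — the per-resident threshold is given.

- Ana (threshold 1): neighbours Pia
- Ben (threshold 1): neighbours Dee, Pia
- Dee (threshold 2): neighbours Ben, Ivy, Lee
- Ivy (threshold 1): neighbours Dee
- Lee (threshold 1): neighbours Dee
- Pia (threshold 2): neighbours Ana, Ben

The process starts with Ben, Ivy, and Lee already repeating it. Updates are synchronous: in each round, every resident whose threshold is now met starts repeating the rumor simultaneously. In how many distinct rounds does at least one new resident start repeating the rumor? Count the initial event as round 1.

Round 1 — Ben, Ivy, Lee start repeating the rumor (initial).
Round 2 — checking thresholds:
  Dee: 3 of 3 neighbours ≥ 2, starts repeating the rumor.
  Pia: 1 of 2 neighbours < 2, holds.
Round 3 — no new spreads; cascade stops.

2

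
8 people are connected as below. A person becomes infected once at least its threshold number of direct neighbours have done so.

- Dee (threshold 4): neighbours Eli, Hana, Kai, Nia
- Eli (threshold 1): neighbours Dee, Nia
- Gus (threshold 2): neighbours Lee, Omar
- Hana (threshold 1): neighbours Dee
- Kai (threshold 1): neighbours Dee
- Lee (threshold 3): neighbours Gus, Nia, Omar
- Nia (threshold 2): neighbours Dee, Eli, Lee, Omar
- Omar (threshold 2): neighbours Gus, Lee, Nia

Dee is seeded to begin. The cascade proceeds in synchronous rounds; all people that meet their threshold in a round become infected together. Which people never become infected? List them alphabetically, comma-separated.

Round 1 — Dee becomes infected (initial).
Round 2 — checking thresholds:
  Eli: 1 of 2 neighbours ≥ 1, becomes infected.
  Hana: 1 of 1 neighbours ≥ 1, becomes infected.
  Kai: 1 of 1 neighbours ≥ 1, becomes infected.
  Nia: 1 of 4 neighbours < 2, not yet.
Round 3 — checking thresholds:
  Nia: 2 of 4 neighbours ≥ 2, becomes infected.
Round 4 — no new infections; cascade stops.

Gus, Lee, Omar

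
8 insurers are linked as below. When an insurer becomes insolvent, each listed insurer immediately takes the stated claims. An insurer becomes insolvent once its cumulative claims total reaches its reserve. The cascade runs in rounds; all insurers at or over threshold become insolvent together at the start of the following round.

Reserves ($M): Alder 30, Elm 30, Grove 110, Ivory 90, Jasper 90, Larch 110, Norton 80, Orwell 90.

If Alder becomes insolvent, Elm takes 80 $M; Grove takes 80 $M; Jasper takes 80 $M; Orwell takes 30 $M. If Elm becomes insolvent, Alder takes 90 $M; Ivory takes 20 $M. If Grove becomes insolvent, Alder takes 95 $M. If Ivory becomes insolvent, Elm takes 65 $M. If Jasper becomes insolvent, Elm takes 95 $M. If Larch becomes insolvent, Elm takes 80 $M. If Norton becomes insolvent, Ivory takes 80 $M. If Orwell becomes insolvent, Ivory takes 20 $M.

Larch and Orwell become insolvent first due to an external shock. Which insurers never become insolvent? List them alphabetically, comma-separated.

Grove, Ivory, Jasper, Norton

Round 1 — Larch, Orwell become insolvent (initial).
  Elm: +80 → 80 ≥ 30
  Ivory: +20 → 20 < 90
Round 2 — Elm becomes insolvent.
  Alder: +90 → 90 ≥ 30
  Ivory: +20 → 40 < 90
Round 3 — Alder becomes insolvent.
  Grove: +80 → 80 < 110
  Jasper: +80 → 80 < 90
No further insolvencies.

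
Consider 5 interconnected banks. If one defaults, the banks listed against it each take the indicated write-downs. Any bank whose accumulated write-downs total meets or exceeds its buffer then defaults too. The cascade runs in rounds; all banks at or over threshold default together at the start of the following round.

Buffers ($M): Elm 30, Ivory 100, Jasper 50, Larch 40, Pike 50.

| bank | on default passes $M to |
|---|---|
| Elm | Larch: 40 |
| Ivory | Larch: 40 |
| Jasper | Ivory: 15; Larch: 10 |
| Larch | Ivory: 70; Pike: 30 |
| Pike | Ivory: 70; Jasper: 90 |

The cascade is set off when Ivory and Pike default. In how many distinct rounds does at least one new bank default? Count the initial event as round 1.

2

Round 1 — Ivory, Pike default (initial).
  Jasper: +90 → 90 ≥ 50
  Larch: +40 → 40 ≥ 40
Round 2 — Jasper, Larch default.
No further defaults.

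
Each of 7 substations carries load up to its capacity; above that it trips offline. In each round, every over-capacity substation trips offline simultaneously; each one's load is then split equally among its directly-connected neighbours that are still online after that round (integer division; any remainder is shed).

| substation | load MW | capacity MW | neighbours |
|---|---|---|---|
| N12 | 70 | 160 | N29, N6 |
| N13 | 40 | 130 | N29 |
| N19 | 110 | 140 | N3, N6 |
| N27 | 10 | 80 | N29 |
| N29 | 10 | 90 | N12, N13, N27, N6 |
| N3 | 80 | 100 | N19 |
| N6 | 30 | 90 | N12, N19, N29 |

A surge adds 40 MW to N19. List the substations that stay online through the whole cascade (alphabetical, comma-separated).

Round 1 — N19 at 150 > 140. N19 trips offline.
  N19 sheds 150 MW to N3, N6: 75 each.
    N3: 80+75 = 155 > 100
    N6: 30+75 = 105 > 90
Round 2 — N3, N6 trip offline.
  N3 sheds 155 MW: no online neighbours, lost.
  N6 sheds 105 MW to N12, N29: 52 each (1 lost).
    N12: 70+52 = 122 ≤ 160
    N29: 10+52 = 62 ≤ 90
No further trips.

N12, N13, N27, N29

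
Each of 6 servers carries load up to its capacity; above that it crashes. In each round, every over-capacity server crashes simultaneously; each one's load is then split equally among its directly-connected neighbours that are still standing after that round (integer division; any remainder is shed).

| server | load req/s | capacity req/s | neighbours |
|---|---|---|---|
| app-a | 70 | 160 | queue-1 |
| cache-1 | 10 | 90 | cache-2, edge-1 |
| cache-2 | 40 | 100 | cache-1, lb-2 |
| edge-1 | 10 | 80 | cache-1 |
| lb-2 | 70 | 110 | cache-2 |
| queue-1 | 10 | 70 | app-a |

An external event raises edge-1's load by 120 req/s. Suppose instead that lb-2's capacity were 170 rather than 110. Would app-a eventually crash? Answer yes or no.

no

With lb-2's capacity at 170:
Round 1 — edge-1 at 130 > 80. edge-1 crashes.
  edge-1 sheds 130 req/s to cache-1: 130 each.
    cache-1: 10+130 = 140 > 90
Round 2 — cache-1 crashes.
  cache-1 sheds 140 req/s to cache-2: 140 each.
    cache-2: 40+140 = 180 > 100
Round 3 — cache-2 crashes.
  cache-2 sheds 180 req/s to lb-2: 180 each.
    lb-2: 70+180 = 250 > 170
Round 4 — lb-2 crashes.
  lb-2 sheds 250 req/s: no online neighbours, lost.
No further crashes.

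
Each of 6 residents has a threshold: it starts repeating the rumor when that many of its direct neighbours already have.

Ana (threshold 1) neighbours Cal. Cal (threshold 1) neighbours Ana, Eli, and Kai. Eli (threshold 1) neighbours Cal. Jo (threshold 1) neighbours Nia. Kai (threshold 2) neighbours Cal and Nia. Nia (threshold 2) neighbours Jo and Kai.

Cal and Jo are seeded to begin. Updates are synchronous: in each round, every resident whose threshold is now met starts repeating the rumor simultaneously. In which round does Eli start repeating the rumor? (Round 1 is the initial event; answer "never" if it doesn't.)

Round 1 — Cal, Jo start repeating the rumor (initial).
Round 2 — checking thresholds:
  Ana: 1 of 1 neighbours ≥ 1, starts repeating the rumor.
  Eli: 1 of 1 neighbours ≥ 1, starts repeating the rumor.
  Kai: 1 of 2 neighbours < 2, below threshold.
  Nia: 1 of 2 neighbours < 2, below threshold.
Round 3 — no new spreads; cascade stops.

2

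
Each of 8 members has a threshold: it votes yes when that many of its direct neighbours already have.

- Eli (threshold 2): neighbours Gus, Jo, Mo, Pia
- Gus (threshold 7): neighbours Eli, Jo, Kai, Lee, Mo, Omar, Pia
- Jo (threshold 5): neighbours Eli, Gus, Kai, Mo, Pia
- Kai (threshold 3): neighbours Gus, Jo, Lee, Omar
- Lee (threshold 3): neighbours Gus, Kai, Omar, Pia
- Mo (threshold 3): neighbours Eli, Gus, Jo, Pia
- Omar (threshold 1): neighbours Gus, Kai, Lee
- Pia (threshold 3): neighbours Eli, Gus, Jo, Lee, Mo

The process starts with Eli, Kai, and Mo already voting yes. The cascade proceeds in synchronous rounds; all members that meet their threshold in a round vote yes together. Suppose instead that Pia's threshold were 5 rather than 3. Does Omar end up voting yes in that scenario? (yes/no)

With Pia's threshold at 5:
Round 1 — Eli, Kai, Mo vote yes (initial).
Round 2 — checking thresholds:
  Gus: 3 of 7 neighbours < 7, not yet.
  Jo: 3 of 5 neighbours < 5, not yet.
  Lee: 1 of 4 neighbours < 3, not yet.
  Omar: 1 of 3 neighbours ≥ 1, votes yes.
  Pia: 2 of 5 neighbours < 5, not yet.
Round 3 — no new yes votes; cascade stops.

yes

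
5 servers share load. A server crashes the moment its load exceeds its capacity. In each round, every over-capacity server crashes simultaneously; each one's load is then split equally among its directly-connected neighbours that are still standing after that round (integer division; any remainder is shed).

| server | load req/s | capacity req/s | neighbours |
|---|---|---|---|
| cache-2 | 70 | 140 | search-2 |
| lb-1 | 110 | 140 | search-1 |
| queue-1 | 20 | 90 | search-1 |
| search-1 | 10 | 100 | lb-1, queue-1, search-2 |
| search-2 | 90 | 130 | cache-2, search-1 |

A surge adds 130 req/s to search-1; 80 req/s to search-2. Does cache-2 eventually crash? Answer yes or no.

Round 1 — search-1 at 140 > 100; search-2 at 170 > 130. search-1, search-2 crash.
  search-1 sheds 140 req/s to lb-1, queue-1: 70 each.
    lb-1: 110+70 = 180 > 140
    queue-1: 20+70 = 90 ≤ 90
  search-2 sheds 170 req/s to cache-2: 170 each.
    cache-2: 70+170 = 240 > 140
Round 2 — cache-2, lb-1 crash.
  cache-2 sheds 240 req/s: no online neighbours, lost.
  lb-1 sheds 180 req/s: no online neighbours, lost.
No further crashes.

yes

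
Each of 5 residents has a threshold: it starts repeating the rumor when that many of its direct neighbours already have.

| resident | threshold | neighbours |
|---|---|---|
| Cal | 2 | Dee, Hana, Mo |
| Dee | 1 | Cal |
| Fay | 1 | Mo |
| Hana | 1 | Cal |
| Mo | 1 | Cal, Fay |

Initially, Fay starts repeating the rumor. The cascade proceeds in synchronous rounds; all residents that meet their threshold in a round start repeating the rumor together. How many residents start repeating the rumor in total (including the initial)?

2

Round 1 — Fay starts repeating the rumor (initial).
Round 2 — checking thresholds:
  Mo: 1 of 2 neighbours ≥ 1, starts repeating the rumor.
Round 3 — no new spreads; cascade stops.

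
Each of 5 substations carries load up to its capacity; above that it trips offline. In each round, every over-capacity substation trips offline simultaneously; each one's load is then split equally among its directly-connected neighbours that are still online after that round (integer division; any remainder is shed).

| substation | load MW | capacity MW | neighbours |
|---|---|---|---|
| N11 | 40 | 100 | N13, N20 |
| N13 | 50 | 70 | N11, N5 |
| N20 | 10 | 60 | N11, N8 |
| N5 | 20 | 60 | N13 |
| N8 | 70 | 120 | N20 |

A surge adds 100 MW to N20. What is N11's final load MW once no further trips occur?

Round 1 — N20 at 110 > 60. N20 trips offline.
  N20 sheds 110 MW to N11, N8: 55 each.
    N11: 40+55 = 95 ≤ 100
    N8: 70+55 = 125 > 120
Round 2 — N8 trips offline.
  N8 sheds 125 MW: no online neighbours, lost.
No further trips.

95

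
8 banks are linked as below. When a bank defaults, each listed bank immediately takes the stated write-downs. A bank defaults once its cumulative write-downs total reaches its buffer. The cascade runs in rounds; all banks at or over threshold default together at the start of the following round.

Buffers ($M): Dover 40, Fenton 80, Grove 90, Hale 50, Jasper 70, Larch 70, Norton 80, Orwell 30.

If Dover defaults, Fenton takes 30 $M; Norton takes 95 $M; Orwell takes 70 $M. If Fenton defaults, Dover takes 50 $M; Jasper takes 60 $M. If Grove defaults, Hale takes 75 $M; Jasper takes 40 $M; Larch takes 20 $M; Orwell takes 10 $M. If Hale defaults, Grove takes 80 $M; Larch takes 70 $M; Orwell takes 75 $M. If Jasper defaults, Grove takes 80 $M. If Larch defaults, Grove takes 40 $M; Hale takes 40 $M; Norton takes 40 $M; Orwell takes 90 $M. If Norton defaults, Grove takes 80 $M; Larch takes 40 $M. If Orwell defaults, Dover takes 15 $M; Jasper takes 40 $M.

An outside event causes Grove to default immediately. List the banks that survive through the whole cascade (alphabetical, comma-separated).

Dover, Fenton, Norton

Round 1 — Grove defaults (initial).
  Hale: +75 → 75 ≥ 50
  Jasper: +40 → 40 < 70
  Larch: +20 → 20 < 70
  Orwell: +10 → 10 < 30
Round 2 — Hale defaults.
  Larch: +70 → 90 ≥ 70
  Orwell: +75 → 85 ≥ 30
Round 3 — Larch, Orwell default.
  Dover: +15 → 15 < 40
  Jasper: +40 → 80 ≥ 70
  Norton: +40 → 40 < 80
Round 4 — Jasper defaults.
No further defaults.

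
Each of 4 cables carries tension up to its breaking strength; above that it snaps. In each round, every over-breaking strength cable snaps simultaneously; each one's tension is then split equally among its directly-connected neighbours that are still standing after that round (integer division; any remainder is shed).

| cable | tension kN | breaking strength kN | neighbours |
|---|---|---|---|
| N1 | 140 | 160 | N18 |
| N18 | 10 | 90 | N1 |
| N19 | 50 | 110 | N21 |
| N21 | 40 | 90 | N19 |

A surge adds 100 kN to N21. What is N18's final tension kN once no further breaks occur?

Round 1 — N21 at 140 > 90. N21 snaps.
  N21 sheds 140 kN to N19: 140 each.
    N19: 50+140 = 190 > 110
Round 2 — N19 snaps.
  N19 sheds 190 kN: no online neighbours, lost.
No further breaks.

10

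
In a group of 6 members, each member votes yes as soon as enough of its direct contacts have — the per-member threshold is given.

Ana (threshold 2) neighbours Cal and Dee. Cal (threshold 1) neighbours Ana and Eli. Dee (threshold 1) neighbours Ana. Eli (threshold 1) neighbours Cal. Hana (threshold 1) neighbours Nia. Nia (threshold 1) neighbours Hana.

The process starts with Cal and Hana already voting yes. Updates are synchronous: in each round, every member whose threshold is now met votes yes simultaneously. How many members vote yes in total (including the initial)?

4

Round 1 — Cal, Hana vote yes (initial).
Round 2 — checking thresholds:
  Ana: 1 of 2 neighbours < 2, below threshold.
  Eli: 1 of 1 neighbours ≥ 1, votes yes.
  Nia: 1 of 1 neighbours ≥ 1, votes yes.
Round 3 — no new yes votes; cascade stops.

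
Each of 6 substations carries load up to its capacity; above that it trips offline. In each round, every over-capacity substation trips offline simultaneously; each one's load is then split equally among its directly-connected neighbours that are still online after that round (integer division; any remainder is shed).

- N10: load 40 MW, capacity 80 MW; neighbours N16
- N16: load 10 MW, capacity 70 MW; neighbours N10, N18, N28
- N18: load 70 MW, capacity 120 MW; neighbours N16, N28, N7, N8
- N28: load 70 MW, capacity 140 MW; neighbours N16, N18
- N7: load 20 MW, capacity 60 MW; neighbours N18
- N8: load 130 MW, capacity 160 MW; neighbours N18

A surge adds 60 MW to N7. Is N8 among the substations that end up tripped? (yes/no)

yes

Round 1 — N7 at 80 > 60. N7 trips offline.
  N7 sheds 80 MW to N18: 80 each.
    N18: 70+80 = 150 > 120
Round 2 — N18 trips offline.
  N18 sheds 150 MW to N16, N28, N8: 50 each.
    N16: 10+50 = 60 ≤ 70
    N28: 70+50 = 120 ≤ 140
    N8: 130+50 = 180 > 160
Round 3 — N8 trips offline.
  N8 sheds 180 MW: no online neighbours, lost.
No further trips.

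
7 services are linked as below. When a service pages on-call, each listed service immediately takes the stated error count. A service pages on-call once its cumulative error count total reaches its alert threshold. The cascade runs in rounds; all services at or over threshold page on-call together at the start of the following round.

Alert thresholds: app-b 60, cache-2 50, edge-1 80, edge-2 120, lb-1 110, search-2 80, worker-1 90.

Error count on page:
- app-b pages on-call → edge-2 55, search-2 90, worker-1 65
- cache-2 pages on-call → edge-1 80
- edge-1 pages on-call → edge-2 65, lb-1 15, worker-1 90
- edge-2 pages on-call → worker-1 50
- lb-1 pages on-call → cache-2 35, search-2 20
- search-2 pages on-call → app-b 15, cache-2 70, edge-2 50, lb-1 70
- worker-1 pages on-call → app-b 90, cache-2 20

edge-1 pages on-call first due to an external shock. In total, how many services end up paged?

Round 1 — edge-1 pages on-call (initial).
  edge-2: +65 → 65 < 120
  lb-1: +15 → 15 < 110
  worker-1: +90 → 90 ≥ 90
Round 2 — worker-1 pages on-call.
  app-b: +90 → 90 ≥ 60
  cache-2: +20 → 20 < 50
Round 3 — app-b pages on-call.
  edge-2: +55 → 120 ≥ 120
  search-2: +90 → 90 ≥ 80
Round 4 — edge-2, search-2 page on-call.
  cache-2: +70 → 90 ≥ 50
  lb-1: +70 → 85 < 110
Round 5 — cache-2 pages on-call.
No further pages.

6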